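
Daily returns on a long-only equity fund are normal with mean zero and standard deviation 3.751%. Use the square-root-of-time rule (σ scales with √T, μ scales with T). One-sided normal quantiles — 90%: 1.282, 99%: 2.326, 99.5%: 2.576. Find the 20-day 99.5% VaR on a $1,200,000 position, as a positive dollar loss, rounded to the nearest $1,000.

σ_{20d} = 3.751% × √20 = 16.775%.
VaR = 2.576 × 16.775% = 43.212%.
On $1,200,000: 0.43212 × $1,200,000 = $518,544.

$519,000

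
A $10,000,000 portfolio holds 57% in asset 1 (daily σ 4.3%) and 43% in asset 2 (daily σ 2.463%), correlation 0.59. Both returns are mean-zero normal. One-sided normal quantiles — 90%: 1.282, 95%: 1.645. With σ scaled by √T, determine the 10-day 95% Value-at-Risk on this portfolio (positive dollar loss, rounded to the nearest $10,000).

$1,660,000

σ_p = √(0.57²·4.3² + 0.43²·2.463² + 2·0.59·0.57·0.43·4.3·2.463) = 3.193%.
σ_{10d} = 3.193% × √10 = 10.097%.
VaR = 1.645 × 10.097% = 16.610%; on $10,000,000 that is $1,661,000.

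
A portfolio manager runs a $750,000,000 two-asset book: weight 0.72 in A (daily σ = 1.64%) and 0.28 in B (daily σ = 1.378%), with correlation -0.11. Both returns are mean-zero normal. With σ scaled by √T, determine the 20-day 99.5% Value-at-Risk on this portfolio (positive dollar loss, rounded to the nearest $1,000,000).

σ_p = √(0.72²·1.64² + 0.28²·1.378² + 2·-0.11·0.72·0.28·1.64·1.378) = 1.201%.
σ_{20d} = 1.201% × √20 = 5.371%.
z(99.5%) = 2.576.
VaR = 2.576 × 5.371% = 13.836%; on $750,000,000 that is $103,770,000.

$104,000,000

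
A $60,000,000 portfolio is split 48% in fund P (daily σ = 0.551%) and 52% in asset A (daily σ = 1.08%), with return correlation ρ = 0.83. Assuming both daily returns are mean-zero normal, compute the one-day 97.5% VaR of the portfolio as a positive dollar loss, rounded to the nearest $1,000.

$935,000

σ_p² = 0.48²·0.551² + 0.52²·1.08² + 2·0.83·0.48·0.52·0.551·1.08 = 0.6319 (%²).
σ_p = √0.6319 = 0.795%.
At 97.5%, z = 1.960.
VaR = 1.960 × 0.795% = 1.558%; on $60,000,000 that is $934,800.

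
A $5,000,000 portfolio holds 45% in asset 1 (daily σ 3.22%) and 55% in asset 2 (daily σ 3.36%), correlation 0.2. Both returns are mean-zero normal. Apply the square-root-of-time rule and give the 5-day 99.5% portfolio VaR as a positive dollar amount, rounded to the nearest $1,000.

$739,000

σ_p = √(0.45²·3.22² + 0.55²·3.36² + 2·0.2·0.45·0.55·3.22·3.36) = 2.566%.
σ_{5d} = 2.566% × √5 = 5.738%.
z(99.5%) = 2.576.
VaR = 2.576 × 5.738% = 14.781%; on $5,000,000 that is $739,050.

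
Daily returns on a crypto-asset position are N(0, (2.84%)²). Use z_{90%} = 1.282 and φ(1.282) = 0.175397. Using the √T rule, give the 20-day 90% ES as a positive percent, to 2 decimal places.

22.28%

σ_{20d} = 2.84% × √20 = 12.701%.
ES multiplier = φ(z)/(1−α) = 0.175397/0.1 = 1.754.
ES = 12.701% × 1.754 = 22.278%.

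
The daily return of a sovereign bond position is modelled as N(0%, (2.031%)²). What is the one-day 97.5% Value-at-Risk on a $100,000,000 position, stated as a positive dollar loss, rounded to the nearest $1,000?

At 97.5% one-sided, z = 1.960.
VaR = z·σ = 1.960 × 2.031% = 3.981%.
On $100,000,000: 0.03981 × $100,000,000 = $3,981,000.

$3,981,000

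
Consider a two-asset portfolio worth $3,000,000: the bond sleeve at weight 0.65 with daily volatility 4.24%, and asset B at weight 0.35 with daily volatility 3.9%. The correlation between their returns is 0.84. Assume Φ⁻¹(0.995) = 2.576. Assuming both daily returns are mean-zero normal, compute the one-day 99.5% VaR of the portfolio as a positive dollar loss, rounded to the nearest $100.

σ_p² = 0.65²·4.24² + 0.35²·3.9² + 2·0.84·0.65·0.35·4.24·3.9 = 15.7788 (%²).
σ_p = √15.7788 = 3.972%.
VaR = 2.576 × 3.972% = 10.232%; on $3,000,000 that is $306,960.

$307,000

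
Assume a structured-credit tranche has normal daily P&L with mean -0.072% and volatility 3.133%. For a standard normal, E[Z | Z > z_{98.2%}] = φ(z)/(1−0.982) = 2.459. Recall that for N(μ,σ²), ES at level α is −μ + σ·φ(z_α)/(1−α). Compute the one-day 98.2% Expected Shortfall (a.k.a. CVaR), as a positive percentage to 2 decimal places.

7.78%

ES = −(-0.072%) + 3.133% × 2.459 = 7.776%.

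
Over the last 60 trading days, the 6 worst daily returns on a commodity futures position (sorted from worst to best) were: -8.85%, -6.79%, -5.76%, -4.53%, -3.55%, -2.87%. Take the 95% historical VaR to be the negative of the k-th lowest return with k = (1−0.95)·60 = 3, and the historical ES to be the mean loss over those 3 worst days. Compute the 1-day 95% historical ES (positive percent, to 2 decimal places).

The 3 worst returns sum to -21.40%.
ES = −(-21.40%) / 3 = 7.1333…% ≈ 7.13%.

7.13%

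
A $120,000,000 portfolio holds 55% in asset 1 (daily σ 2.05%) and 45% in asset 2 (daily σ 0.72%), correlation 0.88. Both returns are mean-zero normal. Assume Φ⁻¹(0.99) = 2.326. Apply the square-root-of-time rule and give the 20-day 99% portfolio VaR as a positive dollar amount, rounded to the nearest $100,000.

σ_p = √(0.55²·2.05² + 0.45²·0.72² + 2·0.88·0.55·0.45·2.05·0.72) = 1.421%.
σ_{20d} = 1.421% × √20 = 6.355%.
VaR = 2.326 × 6.355% = 14.782%; on $120,000,000 that is $17,738,400.

$17,700,000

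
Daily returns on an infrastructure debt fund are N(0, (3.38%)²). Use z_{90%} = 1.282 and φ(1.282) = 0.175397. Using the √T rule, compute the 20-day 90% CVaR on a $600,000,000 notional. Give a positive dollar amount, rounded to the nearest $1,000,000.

σ_{20d} = 3.38% × √20 = 15.116%.
ES multiplier = φ(z)/(1−α) = 0.175397/0.1 = 1.754.
ES = 15.116% × 1.754 = 26.513%; on $600,000,000: $159,078,000.

$159,000,000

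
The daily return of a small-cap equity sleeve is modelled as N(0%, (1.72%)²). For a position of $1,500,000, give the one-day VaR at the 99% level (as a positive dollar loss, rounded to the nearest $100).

At 99% one-sided, z = 2.326.
VaR = z·σ = 2.326 × 1.72% = 4.001%.
On $1,500,000: 0.04001 × $1,500,000 = $60,015.

$60,000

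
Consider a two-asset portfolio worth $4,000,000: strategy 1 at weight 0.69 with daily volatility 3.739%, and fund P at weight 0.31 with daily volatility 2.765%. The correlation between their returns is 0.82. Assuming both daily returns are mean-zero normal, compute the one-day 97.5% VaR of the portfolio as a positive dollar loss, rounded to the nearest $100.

$260,200

σ_p² = 0.69²·3.739² + 0.31²·2.765² + 2·0.82·0.69·0.31·3.739·2.765 = 11.0173 (%²).
σ_p = √11.0173 = 3.319%.
At 97.5%, z = 1.960.
VaR = 1.960 × 3.319% = 6.505%; on $4,000,000 that is $260,200.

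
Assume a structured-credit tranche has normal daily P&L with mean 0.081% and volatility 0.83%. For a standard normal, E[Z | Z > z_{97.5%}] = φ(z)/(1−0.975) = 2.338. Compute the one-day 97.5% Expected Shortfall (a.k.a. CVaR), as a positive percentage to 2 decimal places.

1.86%

ES = −(0.081%) + 0.83% × 2.338 = 1.860%.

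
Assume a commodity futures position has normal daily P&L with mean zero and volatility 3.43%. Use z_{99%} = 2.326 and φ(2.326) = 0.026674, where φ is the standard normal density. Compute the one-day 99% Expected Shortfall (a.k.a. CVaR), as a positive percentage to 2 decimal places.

9.15%

Tail multiplier: φ(z)/(1−α) = 0.026674 / 0.01 = 2.667.
ES = 3.43% × 2.667 = 9.148%.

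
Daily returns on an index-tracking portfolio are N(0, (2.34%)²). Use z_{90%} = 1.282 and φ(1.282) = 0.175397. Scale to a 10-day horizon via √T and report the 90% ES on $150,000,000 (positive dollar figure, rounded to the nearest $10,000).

$19,470,000

σ_{10d} = 2.34% × √10 = 7.400%.
ES multiplier = φ(z)/(1−α) = 0.175397/0.1 = 1.754.
ES = 7.400% × 1.754 = 12.980%; on $150,000,000: $19,470,000.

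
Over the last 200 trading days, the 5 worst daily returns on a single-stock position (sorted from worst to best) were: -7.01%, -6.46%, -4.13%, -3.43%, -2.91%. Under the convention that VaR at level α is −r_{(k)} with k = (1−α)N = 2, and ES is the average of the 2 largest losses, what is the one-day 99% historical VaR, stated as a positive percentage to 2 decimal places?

6.46%

k = 2; the 2nd lowest return is -6.46%, so VaR = 6.46%.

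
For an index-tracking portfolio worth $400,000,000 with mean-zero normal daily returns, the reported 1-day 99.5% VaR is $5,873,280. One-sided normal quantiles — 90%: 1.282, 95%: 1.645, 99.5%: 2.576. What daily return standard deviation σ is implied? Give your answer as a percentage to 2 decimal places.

VaR as a fraction: $5,873,280 / $400,000,000 = 1.468%.
σ = VaR / z = 1.468% / 2.576 = 0.570%.

0.57%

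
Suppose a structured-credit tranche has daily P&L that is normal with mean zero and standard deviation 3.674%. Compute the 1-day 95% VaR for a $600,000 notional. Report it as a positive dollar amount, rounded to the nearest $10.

At 95% one-sided, z = 1.645.
VaR = z·σ = 1.645 × 3.674% = 6.044%.
On $600,000: 0.06044 × $600,000 = $36,264.

$36,260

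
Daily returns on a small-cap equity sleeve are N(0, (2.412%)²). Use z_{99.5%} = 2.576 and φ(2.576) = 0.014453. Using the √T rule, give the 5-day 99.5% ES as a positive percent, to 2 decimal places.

σ_{5d} = 2.412% × √5 = 5.393%.
ES multiplier = φ(z)/(1−α) = 0.014453/0.005 = 2.891.
ES = 5.393% × 2.891 = 15.591%.

15.59%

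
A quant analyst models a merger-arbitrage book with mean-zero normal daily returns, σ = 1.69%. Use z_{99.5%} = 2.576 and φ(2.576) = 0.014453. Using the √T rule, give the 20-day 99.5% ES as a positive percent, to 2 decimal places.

21.85%

σ_{20d} = 1.69% × √20 = 7.558%.
ES multiplier = φ(z)/(1−α) = 0.014453/0.005 = 2.891.
ES = 7.558% × 2.891 = 21.850%.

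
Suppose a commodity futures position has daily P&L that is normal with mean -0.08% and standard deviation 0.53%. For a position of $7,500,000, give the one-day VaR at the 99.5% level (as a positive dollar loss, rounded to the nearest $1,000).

At 99.5% one-sided, z = 2.576.
VaR = −μ + z·σ = −(-0.08%) + 2.576 × 0.53% = 1.445%.
On $7,500,000: 0.01445 × $7,500,000 = $108,375.

$108,000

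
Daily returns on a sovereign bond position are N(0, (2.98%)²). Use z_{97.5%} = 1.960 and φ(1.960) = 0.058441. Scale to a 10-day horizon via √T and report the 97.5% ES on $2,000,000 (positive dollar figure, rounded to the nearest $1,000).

σ_{10d} = 2.98% × √10 = 9.424%.
ES multiplier = φ(z)/(1−α) = 0.058441/0.025 = 2.338.
ES = 9.424% × 2.338 = 22.033%; on $2,000,000: $440,660.

$441,000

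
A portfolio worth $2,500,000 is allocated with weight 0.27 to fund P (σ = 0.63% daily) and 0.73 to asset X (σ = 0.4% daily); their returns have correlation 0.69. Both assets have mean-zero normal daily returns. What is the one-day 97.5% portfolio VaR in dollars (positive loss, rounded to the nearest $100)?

$20,900

σ_p² = 0.27²·0.63² + 0.73²·0.4² + 2·0.69·0.27·0.73·0.63·0.4 = 0.1827 (%²).
σ_p = √0.1827 = 0.427%.
At 97.5%, z = 1.960.
VaR = 1.960 × 0.427% = 0.837%; on $2,500,000 that is $20,925.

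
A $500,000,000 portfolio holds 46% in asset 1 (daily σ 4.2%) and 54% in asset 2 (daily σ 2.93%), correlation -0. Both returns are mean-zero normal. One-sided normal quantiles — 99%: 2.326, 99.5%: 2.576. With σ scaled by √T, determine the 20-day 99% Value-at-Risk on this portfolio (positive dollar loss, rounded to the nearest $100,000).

σ_p = √(0.46²·4.2² + 0.54²·2.93² + 2·-0·0.46·0.54·4.2·2.93) = 2.497%.
σ_{20d} = 2.497% × √20 = 11.167%.
VaR = 2.326 × 11.167% = 25.974%; on $500,000,000 that is $129,870,000.

$129,900,000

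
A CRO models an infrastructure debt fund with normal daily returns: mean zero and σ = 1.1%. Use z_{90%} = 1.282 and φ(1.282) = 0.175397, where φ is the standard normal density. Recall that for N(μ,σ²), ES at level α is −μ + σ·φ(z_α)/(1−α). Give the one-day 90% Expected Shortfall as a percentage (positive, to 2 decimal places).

1.93%

Tail multiplier: φ(z)/(1−α) = 0.175397 / 0.1 = 1.754.
ES = 1.1% × 1.754 = 1.929%.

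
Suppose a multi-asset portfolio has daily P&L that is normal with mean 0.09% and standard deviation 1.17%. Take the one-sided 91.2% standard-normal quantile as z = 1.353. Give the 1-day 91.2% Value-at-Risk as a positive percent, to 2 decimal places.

1.49%

VaR = −μ + z·σ = −(0.09%) + 1.353 × 1.17% = 1.493%.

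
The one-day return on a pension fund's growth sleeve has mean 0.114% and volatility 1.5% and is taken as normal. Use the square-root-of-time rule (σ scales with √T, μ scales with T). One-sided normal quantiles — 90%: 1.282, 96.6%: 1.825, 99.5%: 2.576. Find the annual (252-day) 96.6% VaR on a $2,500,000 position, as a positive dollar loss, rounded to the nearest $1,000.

σ_{252d} = 1.5% × √252 = 23.812%; μ_{252d} = 252 × 0.114% = 28.728%.
VaR = −(28.728%) + 1.825 × 23.812% = 14.729%.
On $2,500,000: 0.14729 × $2,500,000 = $368,225.

$368,000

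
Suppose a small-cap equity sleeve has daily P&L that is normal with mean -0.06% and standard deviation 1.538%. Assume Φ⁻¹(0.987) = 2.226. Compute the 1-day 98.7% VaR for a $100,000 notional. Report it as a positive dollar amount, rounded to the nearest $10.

$3,480

VaR = −μ + z·σ = −(-0.06%) + 2.226 × 1.538% = 3.484%.
On $100,000: 0.03484 × $100,000 = $3,484.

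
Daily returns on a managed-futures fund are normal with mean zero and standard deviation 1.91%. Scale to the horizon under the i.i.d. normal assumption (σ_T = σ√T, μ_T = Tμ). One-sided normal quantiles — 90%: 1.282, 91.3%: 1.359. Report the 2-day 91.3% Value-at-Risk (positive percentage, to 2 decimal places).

σ_{2d} = 1.91% × √2 = 2.701%.
VaR = 1.359 × 2.701% = 3.671%.

3.67%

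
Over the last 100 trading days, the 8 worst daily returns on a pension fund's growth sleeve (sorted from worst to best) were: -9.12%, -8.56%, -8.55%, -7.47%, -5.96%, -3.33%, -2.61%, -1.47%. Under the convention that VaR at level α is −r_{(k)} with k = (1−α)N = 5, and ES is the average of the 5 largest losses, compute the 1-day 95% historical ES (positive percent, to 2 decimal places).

7.93%

The 5 worst returns sum to -39.66%.
ES = −(-39.66%) / 5 = 7.932% ≈ 7.93%.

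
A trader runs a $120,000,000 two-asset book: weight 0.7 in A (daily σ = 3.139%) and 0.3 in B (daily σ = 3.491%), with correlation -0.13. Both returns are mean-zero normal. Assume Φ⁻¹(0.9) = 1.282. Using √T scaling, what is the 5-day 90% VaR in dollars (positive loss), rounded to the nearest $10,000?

$7,940,000

σ_p = √(0.7²·3.139² + 0.3²·3.491² + 2·-0.13·0.7·0.3·3.139·3.491) = 2.308%.
σ_{5d} = 2.308% × √5 = 5.161%.
VaR = 1.282 × 5.161% = 6.616%; on $120,000,000 that is $7,939,200.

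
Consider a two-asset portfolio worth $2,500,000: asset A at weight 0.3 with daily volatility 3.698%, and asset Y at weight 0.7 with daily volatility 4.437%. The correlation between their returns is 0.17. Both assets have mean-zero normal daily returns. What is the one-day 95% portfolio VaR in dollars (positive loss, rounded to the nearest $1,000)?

σ_p² = 0.3²·3.698² + 0.7²·4.437² + 2·0.17·0.3·0.7·3.698·4.437 = 12.0489 (%²).
σ_p = √12.0489 = 3.471%.
At 95%, z = 1.645.
VaR = 1.645 × 3.471% = 5.710%; on $2,500,000 that is $142,750.

$143,000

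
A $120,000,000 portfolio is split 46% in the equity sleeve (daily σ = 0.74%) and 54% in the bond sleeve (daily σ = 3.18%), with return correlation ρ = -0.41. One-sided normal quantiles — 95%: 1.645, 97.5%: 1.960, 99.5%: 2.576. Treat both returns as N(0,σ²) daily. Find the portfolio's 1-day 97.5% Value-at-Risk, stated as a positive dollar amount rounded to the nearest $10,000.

σ_p² = 0.46²·0.74² + 0.54²·3.18² + 2·-0.41·0.46·0.54·0.74·3.18 = 2.5853 (%²).
σ_p = √2.5853 = 1.608%.
VaR = 1.960 × 1.608% = 3.152%; on $120,000,000 that is $3,782,400.

$3,780,000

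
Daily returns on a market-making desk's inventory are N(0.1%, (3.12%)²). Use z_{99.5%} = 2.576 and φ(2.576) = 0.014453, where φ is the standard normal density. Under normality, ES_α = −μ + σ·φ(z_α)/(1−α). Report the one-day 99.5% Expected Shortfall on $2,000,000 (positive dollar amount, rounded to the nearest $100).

Tail multiplier: φ(z)/(1−α) = 0.014453 / 0.005 = 2.891.
ES = −(0.1%) + 3.12% × 2.891 = 8.920%.
On $2,000,000: 0.08920 × $2,000,000 = $178,400.

$178,400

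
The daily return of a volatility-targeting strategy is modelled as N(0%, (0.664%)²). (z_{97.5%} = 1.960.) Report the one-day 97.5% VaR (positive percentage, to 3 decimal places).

VaR = z·σ = 1.960 × 0.664% = 1.301%.

1.301%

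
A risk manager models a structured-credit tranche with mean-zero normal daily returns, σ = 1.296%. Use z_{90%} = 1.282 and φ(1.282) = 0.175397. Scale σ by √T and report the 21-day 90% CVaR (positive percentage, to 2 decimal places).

σ_{21d} = 1.296% × √21 = 5.939%.
ES multiplier = φ(z)/(1−α) = 0.175397/0.1 = 1.754.
ES = 5.939% × 1.754 = 10.417%.

10.42%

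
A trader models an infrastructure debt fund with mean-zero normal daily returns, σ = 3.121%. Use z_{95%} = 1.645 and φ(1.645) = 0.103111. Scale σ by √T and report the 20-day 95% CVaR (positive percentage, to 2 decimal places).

σ_{20d} = 3.121% × √20 = 13.958%.
ES multiplier = φ(z)/(1−α) = 0.103111/0.05 = 2.062.
ES = 13.958% × 2.062 = 28.781%.

28.78%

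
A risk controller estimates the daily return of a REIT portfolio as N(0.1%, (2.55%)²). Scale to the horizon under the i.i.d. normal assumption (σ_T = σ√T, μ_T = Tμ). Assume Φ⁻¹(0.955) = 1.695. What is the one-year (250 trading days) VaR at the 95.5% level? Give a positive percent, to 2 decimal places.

σ_{250d} = 2.55% × √250 = 40.319%; μ_{250d} = 250 × 0.1% = 25.000%.
VaR = −(25.000%) + 1.695 × 40.319% = 43.341%.

43.34%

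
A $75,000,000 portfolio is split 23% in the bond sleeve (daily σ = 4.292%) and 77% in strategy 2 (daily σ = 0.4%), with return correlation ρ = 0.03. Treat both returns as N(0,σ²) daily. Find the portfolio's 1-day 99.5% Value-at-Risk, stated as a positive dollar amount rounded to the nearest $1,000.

σ_p² = 0.23²·4.292² + 0.77²·0.4² + 2·0.03·0.23·0.77·4.292·0.4 = 1.0876 (%²).
σ_p = √1.0876 = 1.043%.
At 99.5%, z = 2.576.
VaR = 2.576 × 1.043% = 2.687%; on $75,000,000 that is $2,015,250.

$2,015,000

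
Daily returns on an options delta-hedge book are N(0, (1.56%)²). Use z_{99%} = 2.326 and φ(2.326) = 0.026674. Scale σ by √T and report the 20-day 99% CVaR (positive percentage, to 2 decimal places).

18.61%

σ_{20d} = 1.56% × √20 = 6.977%.
ES multiplier = φ(z)/(1−α) = 0.026674/0.01 = 2.667.
ES = 6.977% × 2.667 = 18.608%.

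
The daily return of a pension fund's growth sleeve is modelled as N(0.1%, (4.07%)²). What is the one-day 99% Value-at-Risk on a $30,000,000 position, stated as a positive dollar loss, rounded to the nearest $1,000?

$2,810,000

At 99% one-sided, z = 2.326.
VaR = −μ + z·σ = −(0.1%) + 2.326 × 4.07% = 9.367%.
On $30,000,000: 0.09367 × $30,000,000 = $2,810,100.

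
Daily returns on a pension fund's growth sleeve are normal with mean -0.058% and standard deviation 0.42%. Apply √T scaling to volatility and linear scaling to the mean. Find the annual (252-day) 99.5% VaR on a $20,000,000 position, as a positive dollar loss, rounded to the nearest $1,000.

At 99.5%, z = 2.576.
σ_{252d} = 0.42% × √252 = 6.667%; μ_{252d} = 252 × -0.058% = -14.616%.
VaR = −(-14.616%) + 2.576 × 6.667% = 31.790%.
On $20,000,000: 0.31790 × $20,000,000 = $6,358,000.

$6,358,000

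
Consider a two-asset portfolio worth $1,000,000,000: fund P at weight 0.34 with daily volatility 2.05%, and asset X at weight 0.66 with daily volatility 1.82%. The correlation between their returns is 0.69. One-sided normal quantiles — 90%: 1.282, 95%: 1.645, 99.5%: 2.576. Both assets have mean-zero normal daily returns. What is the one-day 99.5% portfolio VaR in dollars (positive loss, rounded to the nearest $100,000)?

σ_p² = 0.34²·2.05² + 0.66²·1.82² + 2·0.69·0.34·0.66·2.05·1.82 = 3.0841 (%²).
σ_p = √3.0841 = 1.756%.
VaR = 2.576 × 1.756% = 4.523%; on $1,000,000,000 that is $45,230,000.

$45,200,000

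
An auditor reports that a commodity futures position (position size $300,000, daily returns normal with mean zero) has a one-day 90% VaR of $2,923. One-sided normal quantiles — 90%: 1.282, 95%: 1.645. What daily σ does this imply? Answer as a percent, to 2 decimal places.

0.76%

VaR as a fraction: $2,923 / $300,000 = 0.974%.
σ = VaR / z = 0.974% / 1.282 = 0.760%.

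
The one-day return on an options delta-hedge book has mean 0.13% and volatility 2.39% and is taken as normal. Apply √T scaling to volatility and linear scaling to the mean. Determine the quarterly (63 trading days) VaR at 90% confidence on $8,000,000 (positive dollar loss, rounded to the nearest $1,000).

At 90%, z = 1.282.
σ_{63d} = 2.39% × √63 = 18.970%; μ_{63d} = 63 × 0.13% = 8.190%.
VaR = −(8.190%) + 1.282 × 18.970% = 16.130%.
On $8,000,000: 0.16130 × $8,000,000 = $1,290,400.

$1,290,000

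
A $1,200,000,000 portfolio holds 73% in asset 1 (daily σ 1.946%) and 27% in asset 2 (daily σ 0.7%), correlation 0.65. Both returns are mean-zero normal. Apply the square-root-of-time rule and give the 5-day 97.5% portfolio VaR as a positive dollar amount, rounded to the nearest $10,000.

σ_p = √(0.73²·1.946² + 0.27²·0.7² + 2·0.65·0.73·0.27·1.946·0.7) = 1.550%.
σ_{5d} = 1.550% × √5 = 3.466%.
z(97.5%) = 1.960.
VaR = 1.960 × 3.466% = 6.793%; on $1,200,000,000 that is $81,516,000.

$81,520,000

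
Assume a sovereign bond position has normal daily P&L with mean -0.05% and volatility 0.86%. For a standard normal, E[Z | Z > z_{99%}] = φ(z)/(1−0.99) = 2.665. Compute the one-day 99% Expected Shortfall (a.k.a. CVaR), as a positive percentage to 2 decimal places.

ES = −(-0.05%) + 0.86% × 2.665 = 2.342%.

2.34%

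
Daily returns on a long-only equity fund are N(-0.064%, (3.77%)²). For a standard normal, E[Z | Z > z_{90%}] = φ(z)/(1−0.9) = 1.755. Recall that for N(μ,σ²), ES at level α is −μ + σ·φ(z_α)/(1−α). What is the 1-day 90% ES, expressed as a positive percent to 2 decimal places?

ES = −(-0.064%) + 3.77% × 1.755 = 6.680%.

6.68%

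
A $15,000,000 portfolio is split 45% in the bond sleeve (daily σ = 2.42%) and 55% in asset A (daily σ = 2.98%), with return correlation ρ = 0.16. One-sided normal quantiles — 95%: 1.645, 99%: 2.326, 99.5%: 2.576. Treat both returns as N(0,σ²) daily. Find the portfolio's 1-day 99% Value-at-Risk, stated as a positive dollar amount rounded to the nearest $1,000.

σ_p² = 0.45²·2.42² + 0.55²·2.98² + 2·0.16·0.45·0.55·2.42·2.98 = 4.4434 (%²).
σ_p = √4.4434 = 2.108%.
VaR = 2.326 × 2.108% = 4.903%; on $15,000,000 that is $735,450.

$735,000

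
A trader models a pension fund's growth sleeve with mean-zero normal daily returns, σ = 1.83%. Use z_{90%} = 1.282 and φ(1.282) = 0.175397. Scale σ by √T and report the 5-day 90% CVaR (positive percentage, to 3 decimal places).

σ_{5d} = 1.83% × √5 = 4.092%.
ES multiplier = φ(z)/(1−α) = 0.175397/0.1 = 1.754.
ES = 4.092% × 1.754 = 7.177%.

7.177%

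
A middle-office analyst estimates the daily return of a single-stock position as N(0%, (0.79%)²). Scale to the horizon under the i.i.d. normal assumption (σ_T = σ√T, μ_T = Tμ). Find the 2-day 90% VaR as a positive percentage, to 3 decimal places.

1.432%

At 90%, z = 1.282.
σ_{2d} = 0.79% × √2 = 1.117%.
VaR = 1.282 × 1.117% = 1.432%.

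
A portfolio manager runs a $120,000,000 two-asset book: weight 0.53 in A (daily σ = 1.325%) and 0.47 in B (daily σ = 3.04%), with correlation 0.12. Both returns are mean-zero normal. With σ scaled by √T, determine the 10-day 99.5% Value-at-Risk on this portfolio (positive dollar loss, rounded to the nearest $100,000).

$16,300,000

σ_p = √(0.53²·1.325² + 0.47²·3.04² + 2·0.12·0.53·0.47·1.325·3.04) = 1.666%.
σ_{10d} = 1.666% × √10 = 5.268%.
z(99.5%) = 2.576.
VaR = 2.576 × 5.268% = 13.570%; on $120,000,000 that is $16,284,000.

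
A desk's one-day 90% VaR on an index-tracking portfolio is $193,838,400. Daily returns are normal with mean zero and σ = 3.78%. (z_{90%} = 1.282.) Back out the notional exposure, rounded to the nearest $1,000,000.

$4,000,000,000

VaR as a fraction of value: z·σ = 1.282 × 3.78% = 4.84596%.
Position = $193,838,400 / 0.0484596 = $4,000,000,000.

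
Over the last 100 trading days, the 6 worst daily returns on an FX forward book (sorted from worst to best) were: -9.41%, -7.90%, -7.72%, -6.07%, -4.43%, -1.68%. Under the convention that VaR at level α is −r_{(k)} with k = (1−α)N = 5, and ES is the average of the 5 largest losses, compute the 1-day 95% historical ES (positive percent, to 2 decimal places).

7.11%

The 5 worst returns sum to -35.53%.
ES = −(-35.53%) / 5 = 7.106% ≈ 7.11%.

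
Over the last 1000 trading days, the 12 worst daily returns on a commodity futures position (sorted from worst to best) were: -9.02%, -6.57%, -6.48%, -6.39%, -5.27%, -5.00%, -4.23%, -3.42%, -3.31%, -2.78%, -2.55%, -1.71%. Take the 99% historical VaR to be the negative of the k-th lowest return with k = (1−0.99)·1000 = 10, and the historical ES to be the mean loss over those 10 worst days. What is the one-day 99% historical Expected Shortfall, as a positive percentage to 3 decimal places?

The 10 worst returns sum to -52.47%.
ES = −(-52.47%) / 10 = 5.247%.

5.247%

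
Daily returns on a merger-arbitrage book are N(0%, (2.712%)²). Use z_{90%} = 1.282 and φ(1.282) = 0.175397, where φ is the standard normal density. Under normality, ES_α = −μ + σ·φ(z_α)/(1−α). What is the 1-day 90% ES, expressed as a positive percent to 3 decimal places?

Tail multiplier: φ(z)/(1−α) = 0.175397 / 0.1 = 1.754.
ES = 2.712% × 1.754 = 4.757%.

4.757%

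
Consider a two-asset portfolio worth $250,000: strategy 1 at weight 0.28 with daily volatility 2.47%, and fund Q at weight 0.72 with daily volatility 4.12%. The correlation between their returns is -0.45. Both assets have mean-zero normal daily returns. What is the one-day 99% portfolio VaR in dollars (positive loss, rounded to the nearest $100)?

$15,900

σ_p² = 0.28²·2.47² + 0.72²·4.12² + 2·-0.45·0.28·0.72·2.47·4.12 = 7.4314 (%²).
σ_p = √7.4314 = 2.726%.
At 99%, z = 2.326.
VaR = 2.326 × 2.726% = 6.341%; on $250,000 that is $15,853.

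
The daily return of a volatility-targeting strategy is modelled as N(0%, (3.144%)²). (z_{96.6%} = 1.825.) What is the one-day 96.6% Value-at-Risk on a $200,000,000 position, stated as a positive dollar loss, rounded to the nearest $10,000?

$11,480,000

VaR = z·σ = 1.825 × 3.144% = 5.738%.
On $200,000,000: 0.05738 × $200,000,000 = $11,476,000.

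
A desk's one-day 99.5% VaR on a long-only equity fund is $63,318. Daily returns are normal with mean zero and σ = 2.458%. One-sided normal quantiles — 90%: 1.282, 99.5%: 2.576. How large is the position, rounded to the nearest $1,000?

VaR as a fraction of value: z·σ = 2.576 × 2.458% = 6.33181%.
Position = $63,318 / 0.0633181 = $999,999.

$1,000,000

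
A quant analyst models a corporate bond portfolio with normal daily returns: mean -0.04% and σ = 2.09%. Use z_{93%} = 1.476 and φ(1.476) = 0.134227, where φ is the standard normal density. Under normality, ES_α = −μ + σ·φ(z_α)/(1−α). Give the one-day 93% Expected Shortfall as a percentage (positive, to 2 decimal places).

4.05%

Tail multiplier: φ(z)/(1−α) = 0.134227 / 0.07 = 1.918.
ES = −(-0.04%) + 2.09% × 1.918 = 4.049%.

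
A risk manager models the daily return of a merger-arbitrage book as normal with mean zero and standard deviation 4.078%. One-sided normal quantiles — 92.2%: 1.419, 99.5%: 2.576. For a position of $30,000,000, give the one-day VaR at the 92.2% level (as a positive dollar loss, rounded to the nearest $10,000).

$1,740,000

VaR = z·σ = 1.419 × 4.078% = 5.787%.
On $30,000,000: 0.05787 × $30,000,000 = $1,736,100.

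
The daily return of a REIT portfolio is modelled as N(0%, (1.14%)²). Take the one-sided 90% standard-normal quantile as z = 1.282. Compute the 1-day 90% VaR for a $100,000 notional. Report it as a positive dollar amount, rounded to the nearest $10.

VaR = z·σ = 1.282 × 1.14% = 1.461%.
On $100,000: 0.01461 × $100,000 = $1,461.

$1,460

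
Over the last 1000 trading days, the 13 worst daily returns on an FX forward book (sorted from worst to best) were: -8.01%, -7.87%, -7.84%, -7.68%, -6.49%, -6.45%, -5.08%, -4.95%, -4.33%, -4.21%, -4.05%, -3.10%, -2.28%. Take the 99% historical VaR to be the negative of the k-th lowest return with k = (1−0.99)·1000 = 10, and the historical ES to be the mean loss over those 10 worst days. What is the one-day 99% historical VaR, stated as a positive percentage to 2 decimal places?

k = 10; the 10th lowest return is -4.21%, so VaR = 4.21%.

4.21%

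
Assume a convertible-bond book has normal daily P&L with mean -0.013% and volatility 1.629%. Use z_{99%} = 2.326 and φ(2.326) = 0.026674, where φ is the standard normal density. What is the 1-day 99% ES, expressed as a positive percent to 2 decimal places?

Tail multiplier: φ(z)/(1−α) = 0.026674 / 0.01 = 2.667.
ES = −(-0.013%) + 1.629% × 2.667 = 4.358%.

4.36%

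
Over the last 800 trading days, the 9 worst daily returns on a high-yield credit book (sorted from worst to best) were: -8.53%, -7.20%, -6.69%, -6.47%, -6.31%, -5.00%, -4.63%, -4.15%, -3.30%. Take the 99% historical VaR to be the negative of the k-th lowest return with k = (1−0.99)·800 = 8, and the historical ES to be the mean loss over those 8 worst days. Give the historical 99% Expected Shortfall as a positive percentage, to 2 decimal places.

The 8 worst returns sum to -48.98%.
ES = −(-48.98%) / 8 = 6.1225% ≈ 6.12%.

6.12%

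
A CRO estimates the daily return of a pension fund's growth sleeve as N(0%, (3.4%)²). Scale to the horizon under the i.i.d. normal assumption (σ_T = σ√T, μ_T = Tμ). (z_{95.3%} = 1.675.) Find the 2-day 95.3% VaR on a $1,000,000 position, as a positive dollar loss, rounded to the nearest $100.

$80,500

σ_{2d} = 3.4% × √2 = 4.808%.
VaR = 1.675 × 4.808% = 8.053%.
On $1,000,000: 0.08053 × $1,000,000 = $80,530.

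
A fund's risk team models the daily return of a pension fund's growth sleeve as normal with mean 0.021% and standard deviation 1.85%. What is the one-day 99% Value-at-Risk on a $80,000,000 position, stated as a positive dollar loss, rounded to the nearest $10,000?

$3,430,000

At 99% one-sided, z = 2.326.
VaR = −μ + z·σ = −(0.021%) + 2.326 × 1.85% = 4.282%.
On $80,000,000: 0.04282 × $80,000,000 = $3,425,600.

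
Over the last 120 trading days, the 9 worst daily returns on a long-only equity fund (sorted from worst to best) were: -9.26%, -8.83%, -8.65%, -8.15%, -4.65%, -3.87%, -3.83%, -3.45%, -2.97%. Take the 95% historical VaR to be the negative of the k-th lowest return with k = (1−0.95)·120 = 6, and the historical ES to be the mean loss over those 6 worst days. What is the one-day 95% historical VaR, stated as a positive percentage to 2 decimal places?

k = 6; the 6th lowest return is -3.87%, so VaR = 3.87%.

3.87%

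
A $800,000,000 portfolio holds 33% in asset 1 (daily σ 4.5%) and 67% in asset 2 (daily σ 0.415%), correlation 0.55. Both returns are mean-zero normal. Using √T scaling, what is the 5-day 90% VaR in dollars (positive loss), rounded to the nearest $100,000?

σ_p = √(0.33²·4.5² + 0.67²·0.415² + 2·0.55·0.33·0.67·4.5·0.415) = 1.654%.
σ_{5d} = 1.654% × √5 = 3.698%.
z(90%) = 1.282.
VaR = 1.282 × 3.698% = 4.741%; on $800,000,000 that is $37,928,000.

$37,900,000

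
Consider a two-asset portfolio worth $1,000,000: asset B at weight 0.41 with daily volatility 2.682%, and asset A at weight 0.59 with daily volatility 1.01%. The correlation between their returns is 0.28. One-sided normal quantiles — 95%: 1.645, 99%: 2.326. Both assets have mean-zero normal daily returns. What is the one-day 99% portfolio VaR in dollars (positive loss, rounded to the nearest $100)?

$32,300

σ_p² = 0.41²·2.682² + 0.59²·1.01² + 2·0.28·0.41·0.59·2.682·1.01 = 1.9312 (%²).
σ_p = √1.9312 = 1.390%.
VaR = 2.326 × 1.390% = 3.233%; on $1,000,000 that is $32,330.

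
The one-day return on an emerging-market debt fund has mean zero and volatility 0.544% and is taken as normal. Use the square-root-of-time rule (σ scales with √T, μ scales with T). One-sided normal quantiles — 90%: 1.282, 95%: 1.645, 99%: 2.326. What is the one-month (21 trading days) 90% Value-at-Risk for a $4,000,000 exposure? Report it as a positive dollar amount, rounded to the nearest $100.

σ_{21d} = 0.544% × √21 = 2.493%.
VaR = 1.282 × 2.493% = 3.196%.
On $4,000,000: 0.03196 × $4,000,000 = $127,840.

$127,800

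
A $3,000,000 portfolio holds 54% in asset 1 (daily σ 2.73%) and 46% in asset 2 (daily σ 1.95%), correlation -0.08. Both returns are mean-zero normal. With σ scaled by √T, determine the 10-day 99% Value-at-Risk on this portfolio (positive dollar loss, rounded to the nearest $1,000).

σ_p = √(0.54²·2.73² + 0.46²·1.95² + 2·-0.08·0.54·0.46·2.73·1.95) = 1.663%.
σ_{10d} = 1.663% × √10 = 5.259%.
z(99%) = 2.326.
VaR = 2.326 × 5.259% = 12.232%; on $3,000,000 that is $366,960.

$367,000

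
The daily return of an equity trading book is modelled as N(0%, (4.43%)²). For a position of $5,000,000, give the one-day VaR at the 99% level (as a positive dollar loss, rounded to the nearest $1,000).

At 99% one-sided, z = 2.326.
VaR = z·σ = 2.326 × 4.43% = 10.304%.
On $5,000,000: 0.10304 × $5,000,000 = $515,200.

$515,000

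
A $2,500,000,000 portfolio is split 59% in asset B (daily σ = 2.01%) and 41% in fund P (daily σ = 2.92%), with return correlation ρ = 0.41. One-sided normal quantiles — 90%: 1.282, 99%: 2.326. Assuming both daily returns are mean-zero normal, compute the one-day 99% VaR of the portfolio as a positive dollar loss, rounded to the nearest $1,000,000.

σ_p² = 0.59²·2.01² + 0.41²·2.92² + 2·0.41·0.59·0.41·2.01·2.92 = 4.0038 (%²).
σ_p = √4.0038 = 2.001%.
VaR = 2.326 × 2.001% = 4.654%; on $2,500,000,000 that is $116,350,000.

$116,000,000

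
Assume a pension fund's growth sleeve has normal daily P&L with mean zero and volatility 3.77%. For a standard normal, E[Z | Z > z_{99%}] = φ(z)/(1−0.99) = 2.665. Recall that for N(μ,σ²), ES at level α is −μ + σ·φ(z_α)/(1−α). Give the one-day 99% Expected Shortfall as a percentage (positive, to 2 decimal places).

10.05%

ES = 3.77% × 2.665 = 10.047%.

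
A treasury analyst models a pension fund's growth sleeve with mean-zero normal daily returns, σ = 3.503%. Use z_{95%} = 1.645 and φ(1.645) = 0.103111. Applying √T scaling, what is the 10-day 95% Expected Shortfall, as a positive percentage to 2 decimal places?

σ_{10d} = 3.503% × √10 = 11.077%.
ES multiplier = φ(z)/(1−α) = 0.103111/0.05 = 2.062.
ES = 11.077% × 2.062 = 22.841%.

22.84%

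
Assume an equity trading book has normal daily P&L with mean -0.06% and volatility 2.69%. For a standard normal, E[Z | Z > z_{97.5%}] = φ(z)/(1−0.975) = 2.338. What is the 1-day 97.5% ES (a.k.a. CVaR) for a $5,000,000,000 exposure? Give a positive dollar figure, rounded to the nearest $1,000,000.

$317,000,000

ES = −(-0.06%) + 2.69% × 2.338 = 6.349%.
On $5,000,000,000: 0.06349 × $5,000,000,000 = $317,450,000.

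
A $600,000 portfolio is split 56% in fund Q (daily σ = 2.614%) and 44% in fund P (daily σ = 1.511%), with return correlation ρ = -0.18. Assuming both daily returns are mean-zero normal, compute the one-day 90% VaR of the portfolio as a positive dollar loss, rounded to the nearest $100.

σ_p² = 0.56²·2.614² + 0.44²·1.511² + 2·-0.18·0.56·0.44·2.614·1.511 = 2.2345 (%²).
σ_p = √2.2345 = 1.495%.
At 90%, z = 1.282.
VaR = 1.282 × 1.495% = 1.917%; on $600,000 that is $11,502.

$11,500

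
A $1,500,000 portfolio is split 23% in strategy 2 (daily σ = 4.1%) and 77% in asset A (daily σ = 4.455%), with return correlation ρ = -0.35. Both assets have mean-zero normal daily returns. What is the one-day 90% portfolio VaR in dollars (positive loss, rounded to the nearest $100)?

$62,000

σ_p² = 0.23²·4.1² + 0.77²·4.455² + 2·-0.35·0.23·0.77·4.1·4.455 = 10.3922 (%²).
σ_p = √10.3922 = 3.224%.
At 90%, z = 1.282.
VaR = 1.282 × 3.224% = 4.133%; on $1,500,000 that is $61,995.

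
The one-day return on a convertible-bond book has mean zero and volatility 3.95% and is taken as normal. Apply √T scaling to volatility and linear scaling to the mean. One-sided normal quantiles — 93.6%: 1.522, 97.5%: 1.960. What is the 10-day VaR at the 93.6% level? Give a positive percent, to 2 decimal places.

19.01%

σ_{10d} = 3.95% × √10 = 12.491%.
VaR = 1.522 × 12.491% = 19.011%.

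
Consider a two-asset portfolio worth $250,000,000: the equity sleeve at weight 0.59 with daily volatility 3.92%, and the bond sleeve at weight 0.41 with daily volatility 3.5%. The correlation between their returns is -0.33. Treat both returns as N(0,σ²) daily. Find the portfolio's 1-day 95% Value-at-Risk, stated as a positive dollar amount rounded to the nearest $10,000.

σ_p² = 0.59²·3.92² + 0.41²·3.5² + 2·-0.33·0.59·0.41·3.92·3.5 = 5.2178 (%²).
σ_p = √5.2178 = 2.284%.
At 95%, z = 1.645.
VaR = 1.645 × 2.284% = 3.757%; on $250,000,000 that is $9,392,500.

$9,390,000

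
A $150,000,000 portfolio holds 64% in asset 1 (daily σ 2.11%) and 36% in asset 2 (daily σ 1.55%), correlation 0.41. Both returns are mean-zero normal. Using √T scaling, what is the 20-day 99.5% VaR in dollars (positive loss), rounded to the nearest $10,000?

$28,670,000

σ_p = √(0.64²·2.11² + 0.36²·1.55² + 2·0.41·0.64·0.36·2.11·1.55) = 1.659%.
σ_{20d} = 1.659% × √20 = 7.419%.
z(99.5%) = 2.576.
VaR = 2.576 × 7.419% = 19.111%; on $150,000,000 that is $28,666,500.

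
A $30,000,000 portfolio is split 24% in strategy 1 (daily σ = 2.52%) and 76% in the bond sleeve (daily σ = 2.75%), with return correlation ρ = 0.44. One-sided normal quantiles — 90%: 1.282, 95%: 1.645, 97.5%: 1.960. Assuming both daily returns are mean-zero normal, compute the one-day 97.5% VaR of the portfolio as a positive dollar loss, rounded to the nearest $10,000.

$1,420,000

σ_p² = 0.24²·2.52² + 0.76²·2.75² + 2·0.44·0.24·0.76·2.52·2.75 = 5.8462 (%²).
σ_p = √5.8462 = 2.418%.
VaR = 1.960 × 2.418% = 4.739%; on $30,000,000 that is $1,421,700.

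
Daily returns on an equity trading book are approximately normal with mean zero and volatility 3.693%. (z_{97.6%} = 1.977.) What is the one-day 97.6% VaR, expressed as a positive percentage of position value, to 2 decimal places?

7.30%

VaR = z·σ = 1.977 × 3.693% = 7.301%.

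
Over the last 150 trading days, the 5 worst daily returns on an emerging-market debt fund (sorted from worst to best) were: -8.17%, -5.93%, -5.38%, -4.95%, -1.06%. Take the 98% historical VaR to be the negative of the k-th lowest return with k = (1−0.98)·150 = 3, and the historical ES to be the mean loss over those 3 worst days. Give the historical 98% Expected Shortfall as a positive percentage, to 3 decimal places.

The 3 worst returns sum to -19.48%.
ES = −(-19.48%) / 3 = 6.4933…% ≈ 6.493%.

6.493%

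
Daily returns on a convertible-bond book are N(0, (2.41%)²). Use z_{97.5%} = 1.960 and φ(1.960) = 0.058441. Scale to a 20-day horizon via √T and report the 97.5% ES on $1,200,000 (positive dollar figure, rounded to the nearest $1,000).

σ_{20d} = 2.41% × √20 = 10.778%.
ES multiplier = φ(z)/(1−α) = 0.058441/0.025 = 2.338.
ES = 10.778% × 2.338 = 25.199%; on $1,200,000: $302,388.

$302,000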